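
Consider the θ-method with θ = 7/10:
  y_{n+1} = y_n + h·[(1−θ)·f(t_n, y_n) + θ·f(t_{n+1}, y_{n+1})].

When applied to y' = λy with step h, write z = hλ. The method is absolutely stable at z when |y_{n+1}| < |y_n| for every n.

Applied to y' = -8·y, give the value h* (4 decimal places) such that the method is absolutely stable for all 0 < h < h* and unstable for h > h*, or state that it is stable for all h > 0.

unbounded; (−∞, 0). Any h>0 works for λ=-8.

With y'=λy (z=hλ):
  y_{n+1} = y_n + z·[3/10·y_n + 7/10·y_{n+1}] ⇒ (1 − 7/10z)y_{n+1} = (1 + 3/10z)y_n
  so R(z) = (1 + 3/10z)/(1 − 7/10z).

Solve |R(x)|<1 on ℝ⁻.
x=-0.99: |R|=0.4152
x=-2: |R|=0.1667
x=-10: |R|=0.2500
x=-100: |R|=0.4085
θ=7/10≥1/2 ⇒ |1+3/10x|<|1−7/10x| ∀x<0 ⇒ interval (−∞,0).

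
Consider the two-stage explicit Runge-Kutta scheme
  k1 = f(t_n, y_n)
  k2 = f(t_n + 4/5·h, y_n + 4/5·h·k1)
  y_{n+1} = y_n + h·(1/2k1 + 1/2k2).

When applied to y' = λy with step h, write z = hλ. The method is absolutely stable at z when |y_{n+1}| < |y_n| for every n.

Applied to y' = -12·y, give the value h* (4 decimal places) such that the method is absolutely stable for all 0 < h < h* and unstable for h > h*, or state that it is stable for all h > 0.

(-2.5000,0); λ=-12 ⇒ h* = (5/2)/12 = 0.2083.

With y'=λy (z=hλ):
  k1=λy_n ⇒ h·k1=z·y_n;  k2=λ(1+4/5z)y_n ⇒ h·k2=z(1+4/5z)y_n
  y_{n+1}/y_n = 1 + 1/2z + 1/2z(1+4/5z) = 1 + z + 2/5z²
  R(z) = 1 + z + 2/5z².

Need |R(x)|<1, x<0.
x=-1.05: |R|=0.3910
R=1: x+2/5x²=0 ⇒ x=−5/2=-2.5000; min R=1−1/(4·2/5)=0.3750>−1
Confirm numerically:
  x=-2.423: |R|=0.92537 <1
  x=-1.926: |R|=0.55779 <1
  x=-1.868: |R|=0.52777 <1
  x=-1.231: |R|=0.37514 <1
  x=-2.810: |R|=1.34844 >1
  x=-2.539: |R|=1.03961 >1
So |R|<1 on (-2.5000, 0).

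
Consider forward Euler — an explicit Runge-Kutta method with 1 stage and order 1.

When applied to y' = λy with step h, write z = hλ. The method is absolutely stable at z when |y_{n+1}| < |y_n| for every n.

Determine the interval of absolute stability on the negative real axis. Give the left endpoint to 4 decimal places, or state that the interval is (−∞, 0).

z∈(-2.0000,0).

With y'=λy (z=hλ):
  order 1, 1-stage ⇒ R(z)=1+z
  (e.g. R(-1.04)=-0.04000, |R|=0.04000)

Boundary: |R(x)|=1, x<0.
x=-1.04: |R|=0.0400
|R(-1.75)|=0.7500 |R(-1.22)|=0.2200 |R(-1.11)|=0.1100
Bisect:
  x_lo=-2.6357 |R|=1.6357  x_hi=-0.3725 |R|=0.6275
  mid=-1.50409 |R|=0.50409 →hi
  mid=-2.06988 |R|=1.06988 →lo
  mid=-1.78699 |R|=0.78699 →hi
  mid=-1.92843 |R|=0.92843 →hi
  mid=-1.99916 |R|=0.99916 →hi
  mid=-2.03452 |R|=1.03452 →lo
  mid=-2.01684 |R|=1.01684 →lo
  mid=-2.00800 |R|=1.00800 →lo
  mid=-2.00358 |R|=1.00358 →lo
  mid=-2.00137 |R|=1.00137 →lo
  ...
  [-2.00012,-1.99999] ⇒ x*=-2.0000
Interval (-2.0000, 0).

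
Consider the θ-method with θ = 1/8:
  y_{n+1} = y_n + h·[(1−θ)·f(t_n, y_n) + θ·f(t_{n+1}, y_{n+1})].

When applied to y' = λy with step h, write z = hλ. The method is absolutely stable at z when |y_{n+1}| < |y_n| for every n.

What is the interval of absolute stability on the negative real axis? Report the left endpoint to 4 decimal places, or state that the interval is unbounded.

(-2.6667, 0).

Test eqn y'=λy, z=hλ:
  y_{n+1} = y_n + z·[7/8·y_n + 1/8·y_{n+1}] ⇒ (1 − 1/8z)y_{n+1} = (1 + 7/8z)y_n
  Hence R(z) = (1 + 7/8z)/(1 − 1/8z).

Boundary: |R(x)|=1, x<0.
x=-1.21: |R|=0.0510
R=−1: 1+7/8x = −1+1/8x ⇒ -3/4x=2 ⇒ x=2/(-3/4)=-2.6667
Confirm numerically:
  x=-2.429: |R|=0.86327 <1
  x=-2.424: |R|=0.86032 <1
  x=-1.969: |R|=0.58010 <1
  x=-1.098: |R|=0.03451 <1
  x=-3.136: |R|=1.25287 >1
  x=-2.955: |R|=1.15792 >1
So |R|<1 on (-2.6667, 0).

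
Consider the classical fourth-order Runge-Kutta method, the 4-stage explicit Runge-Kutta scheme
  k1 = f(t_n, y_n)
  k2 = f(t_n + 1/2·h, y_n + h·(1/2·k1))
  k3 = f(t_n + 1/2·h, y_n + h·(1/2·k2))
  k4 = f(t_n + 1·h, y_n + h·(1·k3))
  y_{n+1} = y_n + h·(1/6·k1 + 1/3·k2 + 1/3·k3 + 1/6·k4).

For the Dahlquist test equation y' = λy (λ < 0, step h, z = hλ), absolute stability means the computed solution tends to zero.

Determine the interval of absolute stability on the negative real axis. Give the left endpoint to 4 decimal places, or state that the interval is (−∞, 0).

z∈(-2.7853,0).

On y'=λy, z=hλ:
  order 4, 4-stage ⇒ R(z)=1+z+z^2/2+z^3/6+z^4/24
  (e.g. R(-0.94)=0.39590, |R|=0.39590)

Need |R(x)|<1, x<0.
x=-0.94: |R|=0.3959
|R(-2.32)|=0.4971 |R(-1.5)|=0.2734 |R(-1.41)|=0.2815
Bisect:
  x_lo=-3.4805 |R|=2.6638  x_hi=-0.2940 |R|=0.7453
  mid=-1.88725 |R|=0.30187 →hi
  mid=-2.68388 |R|=0.85756 →hi
  mid=-3.08220 |R|=1.54803 →lo
  mid=-2.88304 |R|=1.15765 →lo
  mid=-2.78346 |R|=0.99724 →hi
  mid=-2.83325 |R|=1.07474 →lo
  mid=-2.80835 |R|=1.03533 →lo
  mid=-2.79591 |R|=1.01612 →lo
  mid=-2.78968 |R|=1.00664 →lo
  ...
  [-2.78540,-2.78521] ⇒ x*=-2.7853
Stable set (-2.7853, 0).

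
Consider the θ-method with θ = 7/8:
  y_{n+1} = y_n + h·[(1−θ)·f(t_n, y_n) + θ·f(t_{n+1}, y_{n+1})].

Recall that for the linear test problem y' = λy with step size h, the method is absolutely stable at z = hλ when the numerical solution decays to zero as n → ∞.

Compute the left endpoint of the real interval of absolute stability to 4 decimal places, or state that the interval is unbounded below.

With y'=λy (z=hλ):
  y_{n+1} = y_n + z·[1/8·y_n + 7/8·y_{n+1}] ⇒ (1 − 7/8z)y_{n+1} = (1 + 1/8z)y_n
  R(z) = (1 + 1/8z)/(1 − 7/8z).

Solve |R(x)|<1 on ℝ⁻.
x=-1.16: |R|=0.4243
x=-2: |R|=0.2727
x=-10: |R|=0.0256
x=-100: |R|=0.1299
θ=7/8≥1/2 ⇒ |1+1/8x|<|1−7/8x| ∀x<0 ⇒ stable on all of ℝ⁻.

interval (−∞, 0).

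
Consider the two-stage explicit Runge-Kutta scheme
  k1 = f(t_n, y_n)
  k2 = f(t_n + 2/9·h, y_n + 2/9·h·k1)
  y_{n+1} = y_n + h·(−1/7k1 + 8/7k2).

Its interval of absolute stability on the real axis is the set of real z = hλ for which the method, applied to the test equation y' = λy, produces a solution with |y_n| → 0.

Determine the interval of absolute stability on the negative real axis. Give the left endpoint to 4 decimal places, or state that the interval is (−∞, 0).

(-3.9375, 0).

With y'=λy (z=hλ):
  k1=λy_n ⇒ h·k1=z·y_n;  k2=λ(1+2/9z)y_n ⇒ h·k2=z(1+2/9z)y_n
  y_{n+1}/y_n = 1 − 1/7z + 8/7z(1+2/9z) = 1 + z + 16/63z²
  R(z) = 1 + z + 16/63z².

Solve |R(x)|<1 on ℝ⁻.
x=-0.33: |R|=0.6977
R=1: x+16/63x²=0 ⇒ x=−63/16=-3.9375; min R=1−1/(4·16/63)=0.0156>−1
Confirm numerically:
  x=-2.905: |R|=0.23824 <1
  x=-2.514: |R|=0.09113 <1
  x=-1.742: |R|=0.02868 <1
  x=-4.534: |R|=1.68687 >1
  x=-4.100: |R|=1.16921 >1
  x=-4.076: |R|=1.14337 >1
So |R|<1 on (-3.9375, 0).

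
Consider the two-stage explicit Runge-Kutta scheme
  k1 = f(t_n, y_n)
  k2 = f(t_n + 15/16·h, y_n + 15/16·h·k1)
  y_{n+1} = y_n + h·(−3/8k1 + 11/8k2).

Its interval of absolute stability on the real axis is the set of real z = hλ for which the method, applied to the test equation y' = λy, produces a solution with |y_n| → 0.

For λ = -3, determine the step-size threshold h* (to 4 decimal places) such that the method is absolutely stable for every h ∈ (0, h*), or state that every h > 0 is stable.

(-0.7758,0); λ=-3 ⇒ h* = (128/165)/3 = 0.2586.

Set f=λy, z=hλ:
  k1=λy_n ⇒ h·k1=z·y_n;  k2=λ(1+15/16z)y_n ⇒ h·k2=z(1+15/16z)y_n
  y_{n+1}/y_n = 1 − 3/8z + 11/8z(1+15/16z) = 1 + z + 165/128z²
  R(z) = 1 + z + 165/128z².

Solve |R(x)|<1 on ℝ⁻.
x=-0.85: |R|=1.0813
R=1: x+165/128x²=0 ⇒ x=−128/165=-0.7758; min R=1−1/(4·165/128)=0.8061>−1
Confirm numerically:
  x=-0.693: |R|=0.92607 <1
  x=-0.647: |R|=0.89261 <1
  x=-0.379: |R|=0.80616 <1
  x=-1.321: |R|=1.92847 >1
  x=-1.038: |R|=1.35089 >1
Interval (-0.7758, 0).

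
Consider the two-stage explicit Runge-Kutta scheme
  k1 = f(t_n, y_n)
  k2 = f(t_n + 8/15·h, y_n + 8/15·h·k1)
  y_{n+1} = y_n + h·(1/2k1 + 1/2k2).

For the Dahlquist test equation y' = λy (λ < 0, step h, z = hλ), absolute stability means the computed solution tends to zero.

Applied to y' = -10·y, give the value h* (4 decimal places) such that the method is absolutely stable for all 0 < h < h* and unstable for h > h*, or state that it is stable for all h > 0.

(-3.7500,0); λ=-10 ⇒ h* = (15/4)/10 = 0.3750.

Test eqn y'=λy, z=hλ:
  k1=λy_n ⇒ h·k1=z·y_n;  k2=λ(1+8/15z)y_n ⇒ h·k2=z(1+8/15z)y_n
  y_{n+1}/y_n = 1 + 1/2z + 1/2z(1+8/15z) = 1 + z + 4/15z²
  Hence R(z) = 1 + z + 4/15z².

Boundary: |R(x)|=1, x<0.
x=-0.75: |R|=0.4000
R=1: x+4/15x²=0 ⇒ x=−15/4=-3.7500; min R=1−1/(4·4/15)=0.0625>−1
Confirm numerically:
  x=-3.439: |R|=0.71479 <1
  x=-2.896: |R|=0.34048 <1
  x=-1.676: |R|=0.07306 <1
  x=-4.345: |R|=1.68941 >1
  x=-4.278: |R|=1.60234 >1
  x=-3.787: |R|=1.03737 >1
Interval (-3.7500, 0).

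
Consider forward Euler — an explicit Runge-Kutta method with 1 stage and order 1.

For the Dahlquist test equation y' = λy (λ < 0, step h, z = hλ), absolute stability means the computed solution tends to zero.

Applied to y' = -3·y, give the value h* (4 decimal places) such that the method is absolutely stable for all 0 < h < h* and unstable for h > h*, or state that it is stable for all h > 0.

On y'=λy, z=hλ:
  order 1, 1-stage ⇒ R(z)=1+z
  (e.g. R(-1.59)=-0.59000, |R|=0.59000)

Find x<0 with |R(x)|<1.
x=-1.59: |R|=0.5900
|R(-2.25)|=1.2500 |R(-2.11)|=1.1100 |R(-0.51)|=0.4900
Bisect:
  x_lo=-2.5358 |R|=1.5358  x_hi=-0.0667 |R|=0.9333
  mid=-1.30128 |R|=0.30128 →hi
  mid=-1.91856 |R|=0.91856 →hi
  mid=-2.22721 |R|=1.22721 →lo
  mid=-2.07289 |R|=1.07289 →lo
  mid=-1.99572 |R|=0.99572 →hi
  mid=-2.03431 |R|=1.03431 →lo
  mid=-2.01502 |R|=1.01502 →lo
  mid=-2.00537 |R|=1.00537 →lo
  mid=-2.00055 |R|=1.00055 →lo
  mid=-1.99814 |R|=0.99814 →hi
  ...
  [-2.00010,-1.99994] ⇒ x*=-2.0000
Interval (-2.0000, 0).

(-2.0000,0); λ=-3 ⇒ h* = 0.6667.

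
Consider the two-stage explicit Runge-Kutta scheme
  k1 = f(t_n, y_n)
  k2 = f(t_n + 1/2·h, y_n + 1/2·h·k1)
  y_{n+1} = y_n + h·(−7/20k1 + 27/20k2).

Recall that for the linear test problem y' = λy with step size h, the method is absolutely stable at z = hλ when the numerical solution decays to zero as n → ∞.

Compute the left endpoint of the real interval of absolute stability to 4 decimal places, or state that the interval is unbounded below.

z* = -1.4815.

On y'=λy, z=hλ:
  k1=λy_n ⇒ h·k1=z·y_n;  k2=λ(1+1/2z)y_n ⇒ h·k2=z(1+1/2z)y_n
  y_{n+1}/y_n = 1 − 7/20z + 27/20z(1+1/2z) = 1 + z + 27/40z²
  ⇒ R(z) = 1 + z + 27/40z².

Boundary: |R(x)|=1, x<0.
x=-1.61: |R|=1.1397
R=1: x+27/40x²=0 ⇒ x=−40/27=-1.4815; min R=1−1/(4·27/40)=0.6296>−1
Confirm numerically:
  x=-1.323: |R|=0.85847 <1
  x=-1.036: |R|=0.68847 <1
  x=-0.924: |R|=0.65230 <1
  x=-2.058: |R|=1.80087 >1
  x=-1.818: |R|=1.41296 >1
  x=-1.539: |R|=1.05975 >1
So |R|<1 on (-1.4815, 0).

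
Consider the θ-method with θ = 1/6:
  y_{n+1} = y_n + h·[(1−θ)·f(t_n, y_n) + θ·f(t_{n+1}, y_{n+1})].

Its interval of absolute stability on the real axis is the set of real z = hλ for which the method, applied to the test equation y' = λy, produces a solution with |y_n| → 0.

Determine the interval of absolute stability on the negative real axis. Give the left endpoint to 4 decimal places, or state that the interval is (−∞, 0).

With y'=λy (z=hλ):
  y_{n+1} = y_n + z·[5/6·y_n + 1/6·y_{n+1}] ⇒ (1 − 1/6z)y_{n+1} = (1 + 5/6z)y_n
  Hence R(z) = (1 + 5/6z)/(1 − 1/6z).

Solve |R(x)|<1 on ℝ⁻.
x=-0.95: |R|=0.1799
R=−1: 1+5/6x = −1+1/6x ⇒ -2/3x=2 ⇒ x=2/(-2/3)=-3.0000
Confirm numerically:
  x=-2.773: |R|=0.89650 <1
  x=-2.158: |R|=0.58715 <1
  x=-1.625: |R|=0.27869 <1
  x=-1.563: |R|=0.23998 <1
  x=-3.546: |R|=1.22879 >1
  x=-3.194: |R|=1.08440 >1
  x=-3.160: |R|=1.06987 >1
Stable set (-3.0000, 0).

(-3.0000, 0).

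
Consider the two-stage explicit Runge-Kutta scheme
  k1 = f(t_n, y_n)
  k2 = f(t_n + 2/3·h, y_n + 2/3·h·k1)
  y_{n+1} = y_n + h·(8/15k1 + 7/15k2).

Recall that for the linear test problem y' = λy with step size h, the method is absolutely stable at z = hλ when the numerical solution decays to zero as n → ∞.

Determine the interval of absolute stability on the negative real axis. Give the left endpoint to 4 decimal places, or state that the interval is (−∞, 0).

z∈(-3.2143,0).

With y'=λy (z=hλ):
  k1=λy_n ⇒ h·k1=z·y_n;  k2=λ(1+2/3z)y_n ⇒ h·k2=z(1+2/3z)y_n
  y_{n+1}/y_n = 1 + 8/15z + 7/15z(1+2/3z) = 1 + z + 14/45z²
  so R(z) = 1 + z + 14/45z².

Need |R(x)|<1, x<0.
x=-0.92: |R|=0.3433
R=1: x+14/45x²=0 ⇒ x=−45/14=-3.2143; min R=1−1/(4·14/45)=0.1964>−1
Confirm numerically:
  x=-1.940: |R|=0.23090 <1
  x=-1.931: |R|=0.22906 <1
  x=-1.541: |R|=0.19779 <1
  x=-1.324: |R|=0.22137 <1
  x=-3.647: |R|=1.49097 >1
  x=-3.483: |R|=1.29118 >1
Stable set (-3.2143, 0).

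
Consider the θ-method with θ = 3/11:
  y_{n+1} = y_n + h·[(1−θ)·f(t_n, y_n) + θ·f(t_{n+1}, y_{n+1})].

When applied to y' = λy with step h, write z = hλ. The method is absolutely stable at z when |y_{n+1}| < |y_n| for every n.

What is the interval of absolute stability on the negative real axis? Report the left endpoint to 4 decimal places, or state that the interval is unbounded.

Set f=λy, z=hλ:
  y_{n+1} = y_n + z·[8/11·y_n + 3/11·y_{n+1}] ⇒ (1 − 3/11z)y_{n+1} = (1 + 8/11z)y_n
  ⇒ R(z) = (1 + 8/11z)/(1 − 3/11z).

Find x<0 with |R(x)|<1.
x=-0.69: |R|=0.4193
R=−1: 1+8/11x = −1+3/11x ⇒ -5/11x=2 ⇒ x=2/(-5/11)=-4.4000
Confirm numerically:
  x=-4.035: |R|=0.92101 <1
  x=-3.858: |R|=0.87995 <1
  x=-3.847: |R|=0.87733 <1
  x=-3.566: |R|=0.80782 <1
  x=-4.952: |R|=1.10675 >1
  x=-4.737: |R|=1.06684 >1
So |R|<1 on (-4.4000, 0).

z∈(-4.4000,0).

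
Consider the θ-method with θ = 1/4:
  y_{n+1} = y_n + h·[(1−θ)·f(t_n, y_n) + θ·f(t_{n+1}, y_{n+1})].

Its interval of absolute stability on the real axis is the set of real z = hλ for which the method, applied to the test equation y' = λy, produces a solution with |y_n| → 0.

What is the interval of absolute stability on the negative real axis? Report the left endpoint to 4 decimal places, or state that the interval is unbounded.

(-4.0000, 0).

Set f=λy, z=hλ:
  y_{n+1} = y_n + z·[3/4·y_n + 1/4·y_{n+1}] ⇒ (1 − 1/4z)y_{n+1} = (1 + 3/4z)y_n
  R(z) = (1 + 3/4z)/(1 − 1/4z).

Boundary: |R(x)|=1, x<0.
x=-1.12: |R|=0.1250
R=−1: 1+3/4x = −1+1/4x ⇒ -1/2x=2 ⇒ x=2/(-1/2)=-4.0000
Confirm numerically:
  x=-3.731: |R|=0.93041 <1
  x=-2.745: |R|=0.62787 <1
  x=-2.637: |R|=0.58927 <1
  x=-4.483: |R|=1.11387 >1
  x=-4.178: |R|=1.04353 >1
Stable set (-4.0000, 0).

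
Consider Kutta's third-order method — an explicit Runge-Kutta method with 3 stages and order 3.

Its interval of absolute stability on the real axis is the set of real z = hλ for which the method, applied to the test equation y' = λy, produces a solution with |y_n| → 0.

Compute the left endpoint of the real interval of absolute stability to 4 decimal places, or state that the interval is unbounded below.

Set f=λy, z=hλ:
  order 3, 3-stage ⇒ R(z)=1+z+z^2/2+z^3/6
  (e.g. R(-0.58)=0.55568, |R|=0.55568)

Find x<0 with |R(x)|<1.
x=-0.58: |R|=0.5557
|R(-2.39)|=0.8093 |R(-2.18)|=0.5305 |R(-1.5)|=0.0625
Bisect:
  x_lo=-3.0380 |R|=2.0963  x_hi=-0.2929 |R|=0.7458
  mid=-1.66542 |R|=0.04848 →hi
  mid=-2.35169 |R|=0.75411 →hi
  mid=-2.69482 |R|=1.32545 →lo
  mid=-2.52326 |R|=1.01736 →lo
  mid=-2.43747 |R|=0.88045 →hi
  mid=-2.48036 |R|=0.94755 →hi
  mid=-2.50181 |R|=0.98211 →hi
  ...
  [-2.51287,-2.51270] ⇒ x*=-2.5127
So |R|<1 on (-2.5127, 0).

z* = -2.5127.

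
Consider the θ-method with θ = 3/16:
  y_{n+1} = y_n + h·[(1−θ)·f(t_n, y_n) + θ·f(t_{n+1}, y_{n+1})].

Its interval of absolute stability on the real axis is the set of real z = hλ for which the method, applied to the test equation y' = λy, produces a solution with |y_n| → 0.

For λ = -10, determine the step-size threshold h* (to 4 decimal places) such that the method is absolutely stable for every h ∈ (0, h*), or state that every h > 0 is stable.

On y'=λy, z=hλ:
  y_{n+1} = y_n + z·[13/16·y_n + 3/16·y_{n+1}] ⇒ (1 − 3/16z)y_{n+1} = (1 + 13/16z)y_n
  so R(z) = (1 + 13/16z)/(1 − 3/16z).

Find x<0 with |R(x)|<1.
x=-1.32: |R|=0.0581
R=−1: 1+13/16x = −1+3/16x ⇒ -5/8x=2 ⇒ x=2/(-5/8)=-3.2000
Confirm numerically:
  x=-3.089: |R|=0.95607 <1
  x=-2.460: |R|=0.68349 <1
  x=-2.291: |R|=0.60259 <1
  x=-3.547: |R|=1.13025 >1
  x=-3.461: |R|=1.09893 >1
  x=-3.260: |R|=1.02327 >1
Interval (-3.2000, 0).

(-3.2000,0); λ=-10 ⇒ h* = (16/5)/10 = 0.3200.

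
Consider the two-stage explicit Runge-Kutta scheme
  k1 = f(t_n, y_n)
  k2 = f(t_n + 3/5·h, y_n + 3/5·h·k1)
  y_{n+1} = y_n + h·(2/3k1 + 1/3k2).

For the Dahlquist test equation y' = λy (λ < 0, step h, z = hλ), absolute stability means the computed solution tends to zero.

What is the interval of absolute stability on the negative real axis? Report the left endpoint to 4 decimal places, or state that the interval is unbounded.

z∈(-5.0000,0).

Test eqn y'=λy, z=hλ:
  k1=λy_n ⇒ h·k1=z·y_n;  k2=λ(1+3/5z)y_n ⇒ h·k2=z(1+3/5z)y_n
  y_{n+1}/y_n = 1 + 2/3z + 1/3z(1+3/5z) = 1 + z + 1/5z²
  so R(z) = 1 + z + 1/5z².

Need |R(x)|<1, x<0.
x=-1.53: |R|=0.0618
R=1: x+1/5x²=0 ⇒ x=−5=-5.0000; min R=1−1/(4·1/5)=-0.2500>−1
Confirm numerically:
  x=-4.691: |R|=0.71010 <1
  x=-3.334: |R|=0.11089 <1
  x=-2.985: |R|=0.20295 <1
  x=-2.784: |R|=0.23387 <1
  x=-5.587: |R|=1.65591 >1
  x=-5.550: |R|=1.61050 >1
  x=-5.028: |R|=1.02816 >1
Interval (-5.0000, 0).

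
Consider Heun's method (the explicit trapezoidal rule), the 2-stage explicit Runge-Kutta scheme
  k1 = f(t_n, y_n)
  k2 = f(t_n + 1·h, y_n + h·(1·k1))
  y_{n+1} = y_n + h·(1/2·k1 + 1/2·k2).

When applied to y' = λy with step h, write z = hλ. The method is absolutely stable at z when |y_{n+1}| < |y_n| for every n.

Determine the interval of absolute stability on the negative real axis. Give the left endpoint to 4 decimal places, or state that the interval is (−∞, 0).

On y'=λy, z=hλ:
  order 2, 2-stage ⇒ R(z)=1+z+z^2/2
  (e.g. R(-1.47)=0.61045, |R|=0.61045)

Boundary: |R(x)|=1, x<0.
x=-1.47: |R|=0.6104
|R(-1.67)|=0.7244 |R(-1.41)|=0.5840 |R(-1.31)|=0.5481
Bisect:
  x_lo=-2.8715 |R|=2.2512  x_hi=-0.1746 |R|=0.8406
  mid=-1.52307 |R|=0.63680 →hi
  mid=-2.19728 |R|=1.21674 →lo
  mid=-1.86017 |R|=0.86995 →hi
  mid=-2.02873 |R|=1.02914 →lo
  mid=-1.94445 |R|=0.94599 →hi
  mid=-1.98659 |R|=0.98668 →hi
  mid=-2.00766 |R|=1.00769 →lo
  mid=-1.99712 |R|=0.99713 →hi
  ...
  [-2.00009,-1.99992] ⇒ x*=-2.0000
Interval (-2.0000, 0).

z∈(-2.0000,0).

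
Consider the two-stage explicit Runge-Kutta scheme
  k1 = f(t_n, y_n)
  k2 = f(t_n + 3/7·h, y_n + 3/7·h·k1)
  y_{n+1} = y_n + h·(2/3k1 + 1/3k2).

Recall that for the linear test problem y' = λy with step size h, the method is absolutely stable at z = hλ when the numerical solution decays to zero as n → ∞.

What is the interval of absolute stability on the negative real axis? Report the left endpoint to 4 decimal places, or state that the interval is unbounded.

z∈(-7.0000,0).

On y'=λy, z=hλ:
  k1=λy_n ⇒ h·k1=z·y_n;  k2=λ(1+3/7z)y_n ⇒ h·k2=z(1+3/7z)y_n
  y_{n+1}/y_n = 1 + 2/3z + 1/3z(1+3/7z) = 1 + z + 1/7z²
  so R(z) = 1 + z + 1/7z².

Find x<0 with |R(x)|<1.
x=-1.09: |R|=0.0797
R=1: x+1/7x²=0 ⇒ x=−7=-7.0000; min R=1−1/(4·1/7)=-0.7500>−1
Confirm numerically:
  x=-6.515: |R|=0.54860 <1
  x=-6.436: |R|=0.48144 <1
  x=-5.553: |R|=0.14788 <1
  x=-7.466: |R|=1.49702 >1
  x=-7.221: |R|=1.22798 >1
Interval (-7.0000, 0).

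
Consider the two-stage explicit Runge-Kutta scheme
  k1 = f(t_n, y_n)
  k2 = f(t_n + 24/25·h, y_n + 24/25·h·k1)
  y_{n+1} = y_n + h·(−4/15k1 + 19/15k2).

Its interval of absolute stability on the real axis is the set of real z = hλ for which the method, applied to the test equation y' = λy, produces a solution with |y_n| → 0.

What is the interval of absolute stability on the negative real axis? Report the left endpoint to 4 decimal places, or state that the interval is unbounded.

(-0.8224, 0).

With y'=λy (z=hλ):
  k1=λy_n ⇒ h·k1=z·y_n;  k2=λ(1+24/25z)y_n ⇒ h·k2=z(1+24/25z)y_n
  y_{n+1}/y_n = 1 − 4/15z + 19/15z(1+24/25z) = 1 + z + 152/125z²
  so R(z) = 1 + z + 152/125z².

Find x<0 with |R(x)|<1.
x=-0.5: |R|=0.8040
R=1: x+152/125x²=0 ⇒ x=−125/152=-0.8224; min R=1−1/(4·152/125)=0.7944>−1
Confirm numerically:
  x=-0.598: |R|=0.83685 <1
  x=-0.557: |R|=0.82026 <1
  x=-0.359: |R|=0.79772 <1
  x=-1.358: |R|=1.88450 >1
  x=-1.342: |R|=1.84797 >1
Interval (-0.8224, 0).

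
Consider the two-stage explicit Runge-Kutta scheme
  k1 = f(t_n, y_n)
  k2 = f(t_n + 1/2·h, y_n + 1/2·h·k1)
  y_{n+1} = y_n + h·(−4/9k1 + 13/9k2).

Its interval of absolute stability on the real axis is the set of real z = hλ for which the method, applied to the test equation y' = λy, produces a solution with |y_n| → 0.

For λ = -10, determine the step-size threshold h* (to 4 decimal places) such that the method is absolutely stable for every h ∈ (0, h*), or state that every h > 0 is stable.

With y'=λy (z=hλ):
  k1=λy_n ⇒ h·k1=z·y_n;  k2=λ(1+1/2z)y_n ⇒ h·k2=z(1+1/2z)y_n
  y_{n+1}/y_n = 1 − 4/9z + 13/9z(1+1/2z) = 1 + z + 13/18z²
  Hence R(z) = 1 + z + 13/18z².

Boundary: |R(x)|=1, x<0.
x=-0.58: |R|=0.6630
R=1: x+13/18x²=0 ⇒ x=−18/13=-1.3846; min R=1−1/(4·13/18)=0.6538>−1
Confirm numerically:
  x=-1.205: |R|=0.84368 <1
  x=-0.994: |R|=0.71958 <1
  x=-1.617: |R|=1.27139 >1
  x=-1.559: |R|=1.19635 >1
Stable set (-1.3846, 0).

(-1.3846,0); λ=-10 ⇒ h* = (18/13)/10 = 0.1385.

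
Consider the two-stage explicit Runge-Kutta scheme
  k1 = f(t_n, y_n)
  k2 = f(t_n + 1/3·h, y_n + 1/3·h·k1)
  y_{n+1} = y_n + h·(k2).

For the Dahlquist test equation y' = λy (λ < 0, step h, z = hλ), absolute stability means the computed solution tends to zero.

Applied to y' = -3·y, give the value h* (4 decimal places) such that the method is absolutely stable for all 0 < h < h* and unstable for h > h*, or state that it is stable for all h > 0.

(-3.0000,0); λ=-3 ⇒ h* = (3)/3 = 1.0000.

With y'=λy (z=hλ):
  k1=λy_n ⇒ h·k1=z·y_n;  k2=λ(1+1/3z)y_n ⇒ h·k2=z(1+1/3z)y_n
  y_{n+1}/y_n = 1 + z(1+1/3z) = 1 + z + 1/3z²
  so R(z) = 1 + z + 1/3z².

Solve |R(x)|<1 on ℝ⁻.
x=-0.78: |R|=0.4228
R=1: x+1/3x²=0 ⇒ x=−3=-3.0000; min R=1−1/(4·1/3)=0.2500>−1
Confirm numerically:
  x=-2.936: |R|=0.93737 <1
  x=-2.230: |R|=0.42763 <1
  x=-1.819: |R|=0.28392 <1
  x=-3.168: |R|=1.17741 >1
  x=-3.160: |R|=1.16853 >1
Interval (-3.0000, 0).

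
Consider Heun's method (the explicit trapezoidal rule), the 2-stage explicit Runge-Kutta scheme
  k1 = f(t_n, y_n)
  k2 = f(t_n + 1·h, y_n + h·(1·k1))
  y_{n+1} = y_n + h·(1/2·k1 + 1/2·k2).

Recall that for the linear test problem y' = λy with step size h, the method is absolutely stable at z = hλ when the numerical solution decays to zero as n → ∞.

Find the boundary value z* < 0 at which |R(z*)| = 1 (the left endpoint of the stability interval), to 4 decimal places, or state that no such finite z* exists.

z* = -2.0000.

On y'=λy, z=hλ:
  order 2, 2-stage ⇒ R(z)=1+z+z^2/2
  (e.g. R(-0.84)=0.51280, |R|=0.51280)

Boundary: |R(x)|=1, x<0.
x=-0.84: |R|=0.5128
|R(-2.39)|=1.4661 |R(-0.97)|=0.5005 |R(-0.81)|=0.5181
Bisect:
  x_lo=-2.7965 |R|=2.1136  x_hi=-0.3230 |R|=0.7292
  mid=-1.55973 |R|=0.65665 →hi
  mid=-2.17810 |R|=1.19396 →lo
  mid=-1.86891 |R|=0.87751 →hi
  mid=-2.02351 |R|=1.02378 →lo
  mid=-1.94621 |R|=0.94766 →hi
  mid=-1.98486 |R|=0.98497 →hi
  mid=-2.00418 |R|=1.00419 →lo
  mid=-1.99452 |R|=0.99453 →hi
  mid=-1.99935 |R|=0.99935 →hi
  mid=-2.00177 |R|=1.00177 →lo
  ...
  [-2.00011,-1.99995] ⇒ x*=-2.0000
Stable set (-2.0000, 0).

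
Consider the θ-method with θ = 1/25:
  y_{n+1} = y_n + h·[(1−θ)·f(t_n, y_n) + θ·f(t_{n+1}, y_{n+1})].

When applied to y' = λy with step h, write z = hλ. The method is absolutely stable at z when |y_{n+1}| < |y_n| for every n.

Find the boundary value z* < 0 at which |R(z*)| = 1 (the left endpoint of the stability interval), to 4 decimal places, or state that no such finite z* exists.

On y'=λy, z=hλ:
  y_{n+1} = y_n + z·[24/25·y_n + 1/25·y_{n+1}] ⇒ (1 − 1/25z)y_{n+1} = (1 + 24/25z)y_n
  R(z) = (1 + 24/25z)/(1 − 1/25z).

Solve |R(x)|<1 on ℝ⁻.
x=-1: |R|=0.0385
R=−1: 1+24/25x = −1+1/25x ⇒ -23/25x=2 ⇒ x=2/(-23/25)=-2.1739
Confirm numerically:
  x=-2.149: |R|=0.97889 <1
  x=-1.867: |R|=0.73726 <1
  x=-1.412: |R|=0.33651 <1
  x=-1.357: |R|=0.28713 <1
  x=-2.304: |R|=1.10958 >1
  x=-2.285: |R|=1.09364 >1
  x=-2.226: |R|=1.04400 >1
Stable set (-2.1739, 0).

left endpoint -2.1739.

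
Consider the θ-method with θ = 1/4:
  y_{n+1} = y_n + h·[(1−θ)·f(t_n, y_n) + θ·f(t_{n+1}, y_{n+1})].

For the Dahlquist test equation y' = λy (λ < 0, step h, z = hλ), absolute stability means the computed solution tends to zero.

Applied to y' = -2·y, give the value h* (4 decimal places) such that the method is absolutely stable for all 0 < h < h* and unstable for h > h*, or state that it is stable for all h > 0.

Test eqn y'=λy, z=hλ:
  y_{n+1} = y_n + z·[3/4·y_n + 1/4·y_{n+1}] ⇒ (1 − 1/4z)y_{n+1} = (1 + 3/4z)y_n
  so R(z) = (1 + 3/4z)/(1 − 1/4z).

Solve |R(x)|<1 on ℝ⁻.
x=-1.24: |R|=0.0534
R=−1: 1+3/4x = −1+1/4x ⇒ -1/2x=2 ⇒ x=2/(-1/2)=-4.0000
Confirm numerically:
  x=-3.752: |R|=0.93602 <1
  x=-3.410: |R|=0.84076 <1
  x=-2.698: |R|=0.61123 <1
  x=-4.284: |R|=1.06857 >1
  x=-4.172: |R|=1.04209 >1
Interval (-4.0000, 0).

(-4.0000,0); λ=-2 ⇒ h* = (4)/2 = 2.0000.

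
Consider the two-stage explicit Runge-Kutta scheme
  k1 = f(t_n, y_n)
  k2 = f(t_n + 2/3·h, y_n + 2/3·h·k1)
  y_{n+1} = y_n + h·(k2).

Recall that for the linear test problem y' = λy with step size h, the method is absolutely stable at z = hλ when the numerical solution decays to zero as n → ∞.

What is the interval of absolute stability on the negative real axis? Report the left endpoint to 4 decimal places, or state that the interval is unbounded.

On y'=λy, z=hλ:
  k1=λy_n ⇒ h·k1=z·y_n;  k2=λ(1+2/3z)y_n ⇒ h·k2=z(1+2/3z)y_n
  y_{n+1}/y_n = 1 + z(1+2/3z) = 1 + z + 2/3z²
  R(z) = 1 + z + 2/3z².

Find x<0 with |R(x)|<1.
x=-1.78: |R|=1.3323
R=1: x+2/3x²=0 ⇒ x=−3/2=-1.5000; min R=1−1/(4·2/3)=0.6250>−1
Confirm numerically:
  x=-1.119: |R|=0.71577 <1
  x=-1.071: |R|=0.69369 <1
  x=-0.795: |R|=0.62635 <1
  x=-1.582: |R|=1.08648 >1
  x=-1.545: |R|=1.04635 >1
Interval (-1.5000, 0).

(-1.5000, 0).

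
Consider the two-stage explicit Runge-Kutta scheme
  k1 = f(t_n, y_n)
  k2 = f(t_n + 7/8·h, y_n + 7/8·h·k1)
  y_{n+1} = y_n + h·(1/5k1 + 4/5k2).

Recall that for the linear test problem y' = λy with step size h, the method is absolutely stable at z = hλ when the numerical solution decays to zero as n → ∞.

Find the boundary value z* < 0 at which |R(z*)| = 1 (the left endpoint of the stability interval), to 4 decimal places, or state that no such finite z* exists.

With y'=λy (z=hλ):
  k1=λy_n ⇒ h·k1=z·y_n;  k2=λ(1+7/8z)y_n ⇒ h·k2=z(1+7/8z)y_n
  y_{n+1}/y_n = 1 + 1/5z + 4/5z(1+7/8z) = 1 + z + 7/10z²
  R(z) = 1 + z + 7/10z².

Need |R(x)|<1, x<0.
x=-1.33: |R|=0.9082
R=1: x+7/10x²=0 ⇒ x=−10/7=-1.4286; min R=1−1/(4·7/10)=0.6429>−1
Confirm numerically:
  x=-1.247: |R|=0.84151 <1
  x=-0.791: |R|=0.64698 <1
  x=-0.673: |R|=0.64405 <1
  x=-1.877: |R|=1.58919 >1
  x=-1.618: |R|=1.21455 >1
Interval (-1.4286, 0).

z* = -1.4286.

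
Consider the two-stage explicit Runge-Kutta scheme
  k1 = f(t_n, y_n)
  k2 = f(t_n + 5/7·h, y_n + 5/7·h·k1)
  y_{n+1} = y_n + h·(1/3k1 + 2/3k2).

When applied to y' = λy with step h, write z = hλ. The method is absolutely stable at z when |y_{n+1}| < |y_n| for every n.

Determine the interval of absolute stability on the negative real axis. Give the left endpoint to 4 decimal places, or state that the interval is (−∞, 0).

z∈(-2.1000,0).

On y'=λy, z=hλ:
  k1=λy_n ⇒ h·k1=z·y_n;  k2=λ(1+5/7z)y_n ⇒ h·k2=z(1+5/7z)y_n
  y_{n+1}/y_n = 1 + 1/3z + 2/3z(1+5/7z) = 1 + z + 10/21z²
  R(z) = 1 + z + 10/21z².

Find x<0 with |R(x)|<1.
x=-0.41: |R|=0.6700
R=1: x+10/21x²=0 ⇒ x=−21/10=-2.1000; min R=1−1/(4·10/21)=0.4750>−1
Confirm numerically:
  x=-1.650: |R|=0.64643 <1
  x=-1.203: |R|=0.48615 <1
  x=-0.870: |R|=0.49043 <1
  x=-2.628: |R|=1.66075 >1
  x=-2.557: |R|=1.55645 >1
  x=-2.495: |R|=1.46930 >1
Stable set (-2.1000, 0).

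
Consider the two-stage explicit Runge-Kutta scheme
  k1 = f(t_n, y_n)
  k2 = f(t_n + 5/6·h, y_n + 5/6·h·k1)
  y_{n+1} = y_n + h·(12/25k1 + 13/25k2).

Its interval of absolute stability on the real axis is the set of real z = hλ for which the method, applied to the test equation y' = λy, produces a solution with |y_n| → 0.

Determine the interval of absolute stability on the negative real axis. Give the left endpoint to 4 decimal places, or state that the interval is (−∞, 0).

z∈(-2.3077,0).

On y'=λy, z=hλ:
  k1=λy_n ⇒ h·k1=z·y_n;  k2=λ(1+5/6z)y_n ⇒ h·k2=z(1+5/6z)y_n
  y_{n+1}/y_n = 1 + 12/25z + 13/25z(1+5/6z) = 1 + z + 13/30z²
  ⇒ R(z) = 1 + z + 13/30z².

Boundary: |R(x)|=1, x<0.
x=-1.34: |R|=0.4381
R=1: x+13/30x²=0 ⇒ x=−30/13=-2.3077; min R=1−1/(4·13/30)=0.4231>−1
Confirm numerically:
  x=-2.249: |R|=0.94280 <1
  x=-2.031: |R|=0.75648 <1
  x=-2.013: |R|=0.74294 <1
  x=-1.462: |R|=0.46423 <1
  x=-2.629: |R|=1.36604 >1
  x=-2.616: |R|=1.34950 >1
So |R|<1 on (-2.3077, 0).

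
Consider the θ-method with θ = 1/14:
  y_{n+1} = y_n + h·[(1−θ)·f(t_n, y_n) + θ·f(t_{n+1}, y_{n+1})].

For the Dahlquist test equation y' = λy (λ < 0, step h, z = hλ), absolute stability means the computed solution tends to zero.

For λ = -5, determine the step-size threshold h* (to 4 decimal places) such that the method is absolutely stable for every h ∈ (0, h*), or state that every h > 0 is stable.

(-2.3333,0); λ=-5 ⇒ h* = (7/3)/5 = 0.4667.

With y'=λy (z=hλ):
  y_{n+1} = y_n + z·[13/14·y_n + 1/14·y_{n+1}] ⇒ (1 − 1/14z)y_{n+1} = (1 + 13/14z)y_n
  so R(z) = (1 + 13/14z)/(1 − 1/14z).

Find x<0 with |R(x)|<1.
x=-0.81: |R|=0.2343
R=−1: 1+13/14x = −1+1/14x ⇒ -6/7x=2 ⇒ x=2/(-6/7)=-2.3333
Confirm numerically:
  x=-1.887: |R|=0.66287 <1
  x=-1.273: |R|=0.16690 <1
  x=-1.103: |R|=0.02245 <1
  x=-2.858: |R|=1.37347 >1
  x=-2.565: |R|=1.16782 >1
Interval (-2.3333, 0).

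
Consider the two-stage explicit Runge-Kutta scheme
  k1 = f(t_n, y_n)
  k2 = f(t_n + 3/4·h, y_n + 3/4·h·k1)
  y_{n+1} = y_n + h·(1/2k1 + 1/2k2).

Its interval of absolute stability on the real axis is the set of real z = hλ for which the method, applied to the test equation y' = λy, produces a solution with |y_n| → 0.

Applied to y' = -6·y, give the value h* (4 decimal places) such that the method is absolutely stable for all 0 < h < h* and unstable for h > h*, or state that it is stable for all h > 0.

(-2.6667,0); λ=-6 ⇒ h* = (8/3)/6 = 0.4444.

With y'=λy (z=hλ):
  k1=λy_n ⇒ h·k1=z·y_n;  k2=λ(1+3/4z)y_n ⇒ h·k2=z(1+3/4z)y_n
  y_{n+1}/y_n = 1 + 1/2z + 1/2z(1+3/4z) = 1 + z + 3/8z²
  so R(z) = 1 + z + 3/8z².

Boundary: |R(x)|=1, x<0.
x=-1.24: |R|=0.3366
R=1: x+3/8x²=0 ⇒ x=−8/3=-2.6667; min R=1−1/(4·3/8)=0.3333>−1
Confirm numerically:
  x=-2.367: |R|=0.73401 <1
  x=-2.182: |R|=0.60342 <1
  x=-1.876: |R|=0.44377 <1
  x=-3.210: |R|=1.65404 >1
  x=-2.783: |R|=1.12141 >1
So |R|<1 on (-2.6667, 0).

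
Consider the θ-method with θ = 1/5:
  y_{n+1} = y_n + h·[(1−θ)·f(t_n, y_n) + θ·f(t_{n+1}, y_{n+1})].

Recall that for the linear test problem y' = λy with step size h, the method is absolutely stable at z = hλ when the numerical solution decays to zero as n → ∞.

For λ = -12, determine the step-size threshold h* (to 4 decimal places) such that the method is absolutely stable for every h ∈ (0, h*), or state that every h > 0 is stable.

With y'=λy (z=hλ):
  y_{n+1} = y_n + z·[4/5·y_n + 1/5·y_{n+1}] ⇒ (1 − 1/5z)y_{n+1} = (1 + 4/5z)y_n
  Hence R(z) = (1 + 4/5z)/(1 − 1/5z).

Need |R(x)|<1, x<0.
x=-1.78: |R|=0.3127
R=−1: 1+4/5x = −1+1/5x ⇒ -3/5x=2 ⇒ x=2/(-3/5)=-3.3333
Confirm numerically:
  x=-2.648: |R|=0.73117 <1
  x=-2.309: |R|=0.57956 <1
  x=-1.744: |R|=0.29300 <1
  x=-3.793: |R|=1.15683 >1
  x=-3.394: |R|=1.02168 >1
  x=-3.370: |R|=1.01314 >1
So |R|<1 on (-3.3333, 0).

(-3.3333,0); λ=-12 ⇒ h* = (10/3)/12 = 0.2778.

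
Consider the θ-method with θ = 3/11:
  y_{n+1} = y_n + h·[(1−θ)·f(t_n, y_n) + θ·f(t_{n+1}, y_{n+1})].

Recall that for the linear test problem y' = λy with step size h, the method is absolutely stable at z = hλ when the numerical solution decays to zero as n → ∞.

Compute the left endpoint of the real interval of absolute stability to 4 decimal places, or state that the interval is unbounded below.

left endpoint -4.4000.

With y'=λy (z=hλ):
  y_{n+1} = y_n + z·[8/11·y_n + 3/11·y_{n+1}] ⇒ (1 − 3/11z)y_{n+1} = (1 + 8/11z)y_n
  ⇒ R(z) = (1 + 8/11z)/(1 − 3/11z).

Boundary: |R(x)|=1, x<0.
x=-0.41: |R|=0.6312
R=−1: 1+8/11x = −1+3/11x ⇒ -5/11x=2 ⇒ x=2/(-5/11)=-4.4000
Confirm numerically:
  x=-3.527: |R|=0.79774 <1
  x=-3.489: |R|=0.78781 <1
  x=-2.662: |R|=0.54229 <1
  x=-4.758: |R|=1.07082 >1
  x=-4.714: |R|=1.06245 >1
So |R|<1 on (-4.4000, 0).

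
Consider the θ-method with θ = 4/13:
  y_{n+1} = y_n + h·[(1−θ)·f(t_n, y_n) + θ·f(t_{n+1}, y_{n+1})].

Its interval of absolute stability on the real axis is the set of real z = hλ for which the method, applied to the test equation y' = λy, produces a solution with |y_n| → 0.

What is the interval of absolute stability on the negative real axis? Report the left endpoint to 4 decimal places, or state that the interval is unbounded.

Set f=λy, z=hλ:
  y_{n+1} = y_n + z·[9/13·y_n + 4/13·y_{n+1}] ⇒ (1 − 4/13z)y_{n+1} = (1 + 9/13z)y_n
  Hence R(z) = (1 + 9/13z)/(1 − 4/13z).

Need |R(x)|<1, x<0.
x=-1.57: |R|=0.0586
R=−1: 1+9/13x = −1+4/13x ⇒ -5/13x=2 ⇒ x=2/(-5/13)=-5.2000
Confirm numerically:
  x=-4.713: |R|=0.92355 <1
  x=-3.334: |R|=0.64573 <1
  x=-2.369: |R|=0.37022 <1
  x=-2.251: |R|=0.32989 <1
  x=-5.481: |R|=1.04023 >1
  x=-5.395: |R|=1.02820 >1
So |R|<1 on (-5.2000, 0).

z∈(-5.2000,0).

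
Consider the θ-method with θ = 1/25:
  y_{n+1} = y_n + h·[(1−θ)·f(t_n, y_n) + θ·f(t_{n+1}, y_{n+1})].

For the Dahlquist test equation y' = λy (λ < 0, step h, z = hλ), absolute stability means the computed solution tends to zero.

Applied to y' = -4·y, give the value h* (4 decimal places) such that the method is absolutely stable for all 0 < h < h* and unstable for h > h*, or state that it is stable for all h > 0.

On y'=λy, z=hλ:
  y_{n+1} = y_n + z·[24/25·y_n + 1/25·y_{n+1}] ⇒ (1 − 1/25z)y_{n+1} = (1 + 24/25z)y_n
  Hence R(z) = (1 + 24/25z)/(1 − 1/25z).

Need |R(x)|<1, x<0.
x=-0.63: |R|=0.3855
R=−1: 1+24/25x = −1+1/25x ⇒ -23/25x=2 ⇒ x=2/(-23/25)=-2.1739
Confirm numerically:
  x=-1.780: |R|=0.66169 <1
  x=-1.341: |R|=0.27273 <1
  x=-1.198: |R|=0.14322 <1
  x=-2.408: |R|=1.19644 >1
  x=-2.348: |R|=1.14641 >1
  x=-2.247: |R|=1.06169 >1
Interval (-2.1739, 0).

(-2.1739,0); λ=-4 ⇒ h* = (50/23)/4 = 0.5435.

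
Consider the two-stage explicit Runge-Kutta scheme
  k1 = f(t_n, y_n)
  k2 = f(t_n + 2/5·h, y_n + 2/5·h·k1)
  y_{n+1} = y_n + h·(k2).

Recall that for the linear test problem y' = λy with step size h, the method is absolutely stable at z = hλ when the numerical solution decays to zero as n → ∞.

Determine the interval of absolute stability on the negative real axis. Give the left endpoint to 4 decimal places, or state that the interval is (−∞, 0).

(-2.5000, 0).

On y'=λy, z=hλ:
  k1=λy_n ⇒ h·k1=z·y_n;  k2=λ(1+2/5z)y_n ⇒ h·k2=z(1+2/5z)y_n
  y_{n+1}/y_n = 1 + z(1+2/5z) = 1 + z + 2/5z²
  ⇒ R(z) = 1 + z + 2/5z².

Solve |R(x)|<1 on ℝ⁻.
x=-0.82: |R|=0.4490
R=1: x+2/5x²=0 ⇒ x=−5/2=-2.5000; min R=1−1/(4·2/5)=0.3750>−1
Confirm numerically:
  x=-2.283: |R|=0.80184 <1
  x=-2.122: |R|=0.67915 <1
  x=-1.438: |R|=0.38914 <1
  x=-2.907: |R|=1.47326 >1
  x=-2.906: |R|=1.47193 >1
Interval (-2.5000, 0).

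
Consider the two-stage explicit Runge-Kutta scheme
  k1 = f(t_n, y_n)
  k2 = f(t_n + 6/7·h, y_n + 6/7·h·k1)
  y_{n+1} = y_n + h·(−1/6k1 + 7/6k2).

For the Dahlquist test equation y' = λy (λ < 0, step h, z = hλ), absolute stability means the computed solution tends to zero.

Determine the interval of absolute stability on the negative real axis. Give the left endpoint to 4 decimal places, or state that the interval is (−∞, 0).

On y'=λy, z=hλ:
  k1=λy_n ⇒ h·k1=z·y_n;  k2=λ(1+6/7z)y_n ⇒ h·k2=z(1+6/7z)y_n
  y_{n+1}/y_n = 1 − 1/6z + 7/6z(1+6/7z) = 1 + z + z²
  so R(z) = 1 + z + z².

Find x<0 with |R(x)|<1.
x=-1.06: |R|=1.0636
R=1: x+1x²=0 ⇒ x=−1=-1.0000; min R=1−1/(4·1)=0.7500>−1
Confirm numerically:
  x=-0.859: |R|=0.87888 <1
  x=-0.775: |R|=0.82563 <1
  x=-0.762: |R|=0.81864 <1
  x=-1.320: |R|=1.42240 >1
  x=-1.265: |R|=1.33522 >1
Stable set (-1.0000, 0).

(-1.0000, 0).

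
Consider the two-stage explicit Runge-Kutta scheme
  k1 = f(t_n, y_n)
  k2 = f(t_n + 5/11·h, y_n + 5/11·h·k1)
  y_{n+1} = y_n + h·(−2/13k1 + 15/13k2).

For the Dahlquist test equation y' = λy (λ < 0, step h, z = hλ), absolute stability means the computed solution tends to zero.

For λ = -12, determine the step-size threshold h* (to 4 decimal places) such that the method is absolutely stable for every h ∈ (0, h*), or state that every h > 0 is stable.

(-1.9067,0); λ=-12 ⇒ h* = (143/75)/12 = 0.1589.

Test eqn y'=λy, z=hλ:
  k1=λy_n ⇒ h·k1=z·y_n;  k2=λ(1+5/11z)y_n ⇒ h·k2=z(1+5/11z)y_n
  y_{n+1}/y_n = 1 − 2/13z + 15/13z(1+5/11z) = 1 + z + 75/143z²
  Hence R(z) = 1 + z + 75/143z².

Solve |R(x)|<1 on ℝ⁻.
x=-1.14: |R|=0.5416
R=1: x+75/143x²=0 ⇒ x=−143/75=-1.9067; min R=1−1/(4·75/143)=0.5233>−1
Confirm numerically:
  x=-1.865: |R|=0.95924 <1
  x=-1.834: |R|=0.93010 <1
  x=-1.554: |R|=0.71256 <1
  x=-2.416: |R|=1.64539 >1
  x=-2.270: |R|=1.43257 >1
  x=-2.044: |R|=1.14723 >1
Stable set (-1.9067, 0).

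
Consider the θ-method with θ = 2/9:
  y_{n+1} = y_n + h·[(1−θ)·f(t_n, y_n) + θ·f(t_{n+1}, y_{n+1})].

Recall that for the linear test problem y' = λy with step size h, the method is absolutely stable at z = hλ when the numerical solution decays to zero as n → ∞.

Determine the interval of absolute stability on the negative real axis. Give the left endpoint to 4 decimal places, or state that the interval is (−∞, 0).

(-3.6000, 0).

Test eqn y'=λy, z=hλ:
  y_{n+1} = y_n + z·[7/9·y_n + 2/9·y_{n+1}] ⇒ (1 − 2/9z)y_{n+1} = (1 + 7/9z)y_n
  ⇒ R(z) = (1 + 7/9z)/(1 − 2/9z).

Solve |R(x)|<1 on ℝ⁻.
x=-1.24: |R|=0.0279
R=−1: 1+7/9x = −1+2/9x ⇒ -5/9x=2 ⇒ x=2/(-5/9)=-3.6000
Confirm numerically:
  x=-3.328: |R|=0.91313 <1
  x=-2.628: |R|=0.65909 <1
  x=-1.724: |R|=0.24647 <1
  x=-4.195: |R|=1.17108 >1
  x=-4.130: |R|=1.15353 >1
Stable set (-3.6000, 0).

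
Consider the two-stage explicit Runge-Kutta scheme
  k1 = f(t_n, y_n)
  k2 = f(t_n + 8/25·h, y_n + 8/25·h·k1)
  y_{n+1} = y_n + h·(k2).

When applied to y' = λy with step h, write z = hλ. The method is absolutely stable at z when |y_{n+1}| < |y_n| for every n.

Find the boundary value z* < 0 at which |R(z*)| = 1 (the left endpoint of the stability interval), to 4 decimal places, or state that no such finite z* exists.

z* = -3.1250.

With y'=λy (z=hλ):
  k1=λy_n ⇒ h·k1=z·y_n;  k2=λ(1+8/25z)y_n ⇒ h·k2=z(1+8/25z)y_n
  y_{n+1}/y_n = 1 + z(1+8/25z) = 1 + z + 8/25z²
  R(z) = 1 + z + 8/25z².

Find x<0 with |R(x)|<1.
x=-1.43: |R|=0.2244
R=1: x+8/25x²=0 ⇒ x=−25/8=-3.1250; min R=1−1/(4·8/25)=0.2188>−1
Confirm numerically:
  x=-2.712: |R|=0.64158 <1
  x=-2.397: |R|=0.44159 <1
  x=-2.012: |R|=0.28341 <1
  x=-3.489: |R|=1.40640 >1
  x=-3.332: |R|=1.22071 >1
Stable set (-3.1250, 0).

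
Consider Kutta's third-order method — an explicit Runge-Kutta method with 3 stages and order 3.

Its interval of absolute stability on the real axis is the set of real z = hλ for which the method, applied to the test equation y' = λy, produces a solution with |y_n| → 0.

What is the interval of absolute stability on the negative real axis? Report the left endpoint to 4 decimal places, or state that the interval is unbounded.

(-2.5127, 0).

On y'=λy, z=hλ:
  order 3, 3-stage ⇒ R(z)=1+z+z^2/2+z^3/6
  (e.g. R(-1.53)=0.04352, |R|=0.04352)

Need |R(x)|<1, x<0.
x=-1.53: |R|=0.0435
|R(-2.83)|=1.6031 |R(-2.76)|=1.4553 |R(-2.57)|=1.0966
Bisect:
  x_lo=-3.2197 |R|=2.5994  x_hi=-0.3890 |R|=0.6768
  mid=-1.80438 |R|=0.15560 →hi
  mid=-2.51205 |R|=0.99886 →hi
  mid=-2.86589 |R|=1.68231 →lo
  mid=-2.68897 |R|=1.31416 →lo
  mid=-2.60051 |R|=1.15025 →lo
  mid=-2.55628 |R|=1.07303 →lo
  mid=-2.53417 |R|=1.03557 →lo
  mid=-2.52311 |R|=1.01713 →lo
  ...
  [-2.51275,-2.51257] ⇒ x*=-2.5127
Stable set (-2.5127, 0).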